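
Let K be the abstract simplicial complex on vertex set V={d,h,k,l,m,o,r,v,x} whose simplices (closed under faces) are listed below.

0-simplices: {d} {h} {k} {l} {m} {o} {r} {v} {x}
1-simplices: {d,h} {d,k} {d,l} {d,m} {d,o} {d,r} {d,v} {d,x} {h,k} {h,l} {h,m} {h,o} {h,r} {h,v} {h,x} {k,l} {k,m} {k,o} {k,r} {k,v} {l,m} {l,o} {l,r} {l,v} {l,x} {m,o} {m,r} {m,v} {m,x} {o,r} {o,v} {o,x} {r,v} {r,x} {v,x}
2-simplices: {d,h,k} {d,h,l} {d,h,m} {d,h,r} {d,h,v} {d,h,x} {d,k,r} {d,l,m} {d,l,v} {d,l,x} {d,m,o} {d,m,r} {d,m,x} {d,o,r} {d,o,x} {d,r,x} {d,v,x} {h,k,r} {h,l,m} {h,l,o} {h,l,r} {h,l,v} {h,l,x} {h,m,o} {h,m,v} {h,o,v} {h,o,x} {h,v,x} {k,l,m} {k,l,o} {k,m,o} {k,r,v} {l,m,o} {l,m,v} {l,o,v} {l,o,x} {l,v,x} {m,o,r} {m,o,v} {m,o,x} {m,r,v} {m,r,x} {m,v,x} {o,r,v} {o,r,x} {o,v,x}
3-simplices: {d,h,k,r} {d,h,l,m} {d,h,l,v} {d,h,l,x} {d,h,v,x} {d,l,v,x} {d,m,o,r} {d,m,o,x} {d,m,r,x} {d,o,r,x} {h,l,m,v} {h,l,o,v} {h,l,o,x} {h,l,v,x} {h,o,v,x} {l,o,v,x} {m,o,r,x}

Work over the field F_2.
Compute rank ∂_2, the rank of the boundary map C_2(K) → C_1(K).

rank∂_2=26

n_0=9 n_1=35 n_2=46 n_3=17  [Z2]
∂1: piv[dh,dk,dl,dm,do,dr,dv,dx] rk=8  ker:hk,hl,hm,ho,hr,hv,hx,kl,km,ko,kr,kv,lm,lo,lr,lv,lx,mo,mr,mv,mx,or,ov,ox,rv,rx,vx
∂2: piv[dhk,dhl,dhm,dhr,dhv,dhx,dkr,dlm,dlv,dlx,dmo,dmr,dmx,dor,dox,drx,dvx,hlo,hlr,hmo,hmv,hov,klm,klo,krv,mrv] rk=26  ker:hkr,hlm,hlv,hlx,hox,hvx,kmo,lmo,lmv,lov,lox,lvx,mor,mov,mox,mrx,mvx,orv,orx,ovx
∂3: piv[dhkr,dhlm,dhlv,dhlx,dhvx,dlvx,dmor,dmox,dmrx,dorx,hlmv,hlov,hlox,hovx] rk=14  ker:hlvx,lovx,morx
rk∂_2=26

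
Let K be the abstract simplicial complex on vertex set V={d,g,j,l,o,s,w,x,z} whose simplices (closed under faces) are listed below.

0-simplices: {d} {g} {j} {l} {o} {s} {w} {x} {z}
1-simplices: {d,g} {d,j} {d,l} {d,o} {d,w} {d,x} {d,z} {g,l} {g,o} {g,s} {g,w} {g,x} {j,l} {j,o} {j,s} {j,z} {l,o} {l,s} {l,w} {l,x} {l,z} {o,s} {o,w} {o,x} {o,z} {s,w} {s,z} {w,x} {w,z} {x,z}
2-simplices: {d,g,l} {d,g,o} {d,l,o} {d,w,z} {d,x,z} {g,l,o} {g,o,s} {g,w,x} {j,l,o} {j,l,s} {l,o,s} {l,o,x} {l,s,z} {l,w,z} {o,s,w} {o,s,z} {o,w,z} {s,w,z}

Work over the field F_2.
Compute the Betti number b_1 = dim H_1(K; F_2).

n_0=9 n_1=30 n_2=18  [Z2]
∂1: piv[dg,dj,dl,do,dw,dx,dz,gs] rk=8  ker:gl,go,gw,gx,jl,jo,js,jz,lo,ls,lw,lx,lz,os,ow,ox,oz,sw,sz,wx,wz,xz
∂2: piv[dgl,dgo,dlo,dwz,dxz,gos,gwx,jlo,jls,los,lox,lsz,lwz,osw,osz,owz] rk=16  ker:glo,swz
b_1=(30−8)−16=6

b_1=6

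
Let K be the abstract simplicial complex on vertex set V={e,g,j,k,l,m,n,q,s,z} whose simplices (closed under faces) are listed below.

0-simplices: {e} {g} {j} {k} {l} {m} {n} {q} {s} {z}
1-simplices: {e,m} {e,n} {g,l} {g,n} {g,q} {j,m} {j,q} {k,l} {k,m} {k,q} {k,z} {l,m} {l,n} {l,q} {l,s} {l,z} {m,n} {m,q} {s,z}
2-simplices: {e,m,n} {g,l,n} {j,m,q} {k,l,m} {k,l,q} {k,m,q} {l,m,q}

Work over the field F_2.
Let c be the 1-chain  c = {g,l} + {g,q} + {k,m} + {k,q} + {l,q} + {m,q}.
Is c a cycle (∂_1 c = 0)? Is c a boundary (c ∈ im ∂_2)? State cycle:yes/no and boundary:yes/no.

cycle:yes boundary:no

n_0=10 n_1=19 n_2=7  [Z2]
∂1: piv[em,en,gl,gn,gq,jm,kl,kz,ls] rk=9  ker:jq,km,kq,lm,ln,lq,lz,mn,mq,sz
∂2: piv[emn,gln,jmq,klm,klq,kmq] rk=6  ker:lmq
∂1c = 0
c vs im∂2: residual ≠ 0 ⇒ not boundary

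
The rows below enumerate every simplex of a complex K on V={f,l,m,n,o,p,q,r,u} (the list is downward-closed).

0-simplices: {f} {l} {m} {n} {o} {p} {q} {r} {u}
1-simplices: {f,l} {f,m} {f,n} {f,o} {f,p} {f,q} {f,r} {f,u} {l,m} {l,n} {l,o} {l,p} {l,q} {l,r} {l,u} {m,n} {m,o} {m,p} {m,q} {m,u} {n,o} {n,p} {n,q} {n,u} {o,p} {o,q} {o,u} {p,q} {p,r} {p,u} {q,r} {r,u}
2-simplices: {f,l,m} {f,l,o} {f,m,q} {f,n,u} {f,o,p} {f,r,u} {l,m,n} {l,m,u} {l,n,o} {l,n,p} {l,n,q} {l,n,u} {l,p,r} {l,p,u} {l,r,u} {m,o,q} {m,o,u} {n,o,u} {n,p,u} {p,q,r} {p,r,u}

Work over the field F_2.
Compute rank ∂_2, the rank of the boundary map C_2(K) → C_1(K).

rank∂_2=19

n_0=9 n_1=32 n_2=21  [Z2]
∂1: piv[fl,fm,fn,fo,fp,fq,fr,fu] rk=8  ker:lm,ln,lo,lp,lq,lr,lu,mn,mo,mp,mq,mu,no,np,nq,nu,op,oq,ou,pq,pr,pu,qr,ru
∂2: piv[flm,flo,fmq,fnu,fop,fru,lmn,lmu,lno,lnp,lnq,lnu,lpr,lpu,lru,moq,mou,nou,pqr] rk=19  ker:npu,pru
rk∂_2=19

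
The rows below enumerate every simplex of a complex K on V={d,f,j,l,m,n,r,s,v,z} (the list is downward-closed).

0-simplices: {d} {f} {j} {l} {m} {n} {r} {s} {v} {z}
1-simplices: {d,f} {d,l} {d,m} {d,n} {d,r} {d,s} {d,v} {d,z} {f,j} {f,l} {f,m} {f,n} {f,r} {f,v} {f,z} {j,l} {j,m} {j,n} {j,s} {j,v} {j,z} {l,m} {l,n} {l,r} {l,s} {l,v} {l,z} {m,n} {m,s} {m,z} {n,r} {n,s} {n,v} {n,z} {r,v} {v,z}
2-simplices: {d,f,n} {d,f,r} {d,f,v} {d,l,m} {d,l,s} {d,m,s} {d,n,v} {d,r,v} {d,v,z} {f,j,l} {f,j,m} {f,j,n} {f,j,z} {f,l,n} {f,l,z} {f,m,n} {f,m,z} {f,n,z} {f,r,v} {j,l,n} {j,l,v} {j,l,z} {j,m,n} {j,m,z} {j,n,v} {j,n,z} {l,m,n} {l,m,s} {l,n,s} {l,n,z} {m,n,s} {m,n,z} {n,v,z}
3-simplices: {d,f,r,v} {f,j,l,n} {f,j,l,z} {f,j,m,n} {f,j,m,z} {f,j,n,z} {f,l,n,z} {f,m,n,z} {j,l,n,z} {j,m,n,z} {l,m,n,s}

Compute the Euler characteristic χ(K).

χ(K)=-4

n_0=10 n_1=36 n_2=33 n_3=11
χ=+10−36+33−11=-4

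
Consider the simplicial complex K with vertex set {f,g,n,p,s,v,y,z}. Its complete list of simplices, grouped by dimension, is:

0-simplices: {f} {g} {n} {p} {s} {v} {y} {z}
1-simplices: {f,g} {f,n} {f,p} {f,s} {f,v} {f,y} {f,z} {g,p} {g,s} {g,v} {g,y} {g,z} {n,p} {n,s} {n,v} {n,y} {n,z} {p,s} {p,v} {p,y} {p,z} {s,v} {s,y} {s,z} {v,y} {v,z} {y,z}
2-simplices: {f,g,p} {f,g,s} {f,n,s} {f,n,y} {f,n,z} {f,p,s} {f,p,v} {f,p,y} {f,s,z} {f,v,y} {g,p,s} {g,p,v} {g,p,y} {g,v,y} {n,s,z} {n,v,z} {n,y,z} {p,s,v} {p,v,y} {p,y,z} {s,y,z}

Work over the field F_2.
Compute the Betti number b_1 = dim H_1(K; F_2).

n_0=8 n_1=27 n_2=21  [Z2]
∂1: piv[fg,fn,fp,fs,fv,fy,fz] rk=7  ker:gp,gs,gv,gy,gz,np,ns,nv,ny,nz,ps,pv,py,pz,sv,sy,sz,vy,vz,yz
∂2: piv[fgp,fgs,fns,fny,fnz,fps,fpv,fpy,fsz,fvy,gpv,gpy,nvz,nyz,psv,pyz,syz] rk=17  ker:gps,gvy,nsz,pvy
b_1=(27−7)−17=3

b_1=3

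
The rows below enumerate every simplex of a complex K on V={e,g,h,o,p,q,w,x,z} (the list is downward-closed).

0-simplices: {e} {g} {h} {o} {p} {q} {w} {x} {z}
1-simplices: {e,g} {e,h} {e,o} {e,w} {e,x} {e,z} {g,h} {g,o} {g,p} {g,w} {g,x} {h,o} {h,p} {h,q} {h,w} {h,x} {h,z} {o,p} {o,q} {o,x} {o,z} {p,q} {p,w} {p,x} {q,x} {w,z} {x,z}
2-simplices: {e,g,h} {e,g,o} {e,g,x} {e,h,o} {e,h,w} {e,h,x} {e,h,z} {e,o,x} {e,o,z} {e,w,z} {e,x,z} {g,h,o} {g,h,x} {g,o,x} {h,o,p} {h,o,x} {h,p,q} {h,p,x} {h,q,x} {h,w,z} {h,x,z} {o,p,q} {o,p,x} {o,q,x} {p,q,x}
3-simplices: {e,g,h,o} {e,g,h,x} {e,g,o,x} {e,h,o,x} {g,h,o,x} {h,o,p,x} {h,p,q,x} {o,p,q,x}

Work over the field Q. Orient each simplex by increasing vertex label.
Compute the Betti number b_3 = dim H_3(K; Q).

n_0=9 n_1=27 n_2=25 n_3=8  [Q]
∂1: piv[eg,eh,eo,ew,ex,ez,gp,hq] rk=8  ker:gh,go,gw,gx,ho,hp,hw,hx,hz,op,oq,ox,oz,pq,pw,px,qx,wz,xz
∂2: piv[egh,ego,egx,eho,ehw,ehx,ehz,eox,eoz,ewz,exz,hop,hpq,hpx,hqx,opq] rk=16  ker:gho,ghx,gox,hox,hwz,hxz,opx,oqx,pqx
∂3: piv[egho,eghx,egox,ehox,hopx,hpqx,opqx] rk=7  ker:ghox
b_3=(8−7)−0=1

b_3=1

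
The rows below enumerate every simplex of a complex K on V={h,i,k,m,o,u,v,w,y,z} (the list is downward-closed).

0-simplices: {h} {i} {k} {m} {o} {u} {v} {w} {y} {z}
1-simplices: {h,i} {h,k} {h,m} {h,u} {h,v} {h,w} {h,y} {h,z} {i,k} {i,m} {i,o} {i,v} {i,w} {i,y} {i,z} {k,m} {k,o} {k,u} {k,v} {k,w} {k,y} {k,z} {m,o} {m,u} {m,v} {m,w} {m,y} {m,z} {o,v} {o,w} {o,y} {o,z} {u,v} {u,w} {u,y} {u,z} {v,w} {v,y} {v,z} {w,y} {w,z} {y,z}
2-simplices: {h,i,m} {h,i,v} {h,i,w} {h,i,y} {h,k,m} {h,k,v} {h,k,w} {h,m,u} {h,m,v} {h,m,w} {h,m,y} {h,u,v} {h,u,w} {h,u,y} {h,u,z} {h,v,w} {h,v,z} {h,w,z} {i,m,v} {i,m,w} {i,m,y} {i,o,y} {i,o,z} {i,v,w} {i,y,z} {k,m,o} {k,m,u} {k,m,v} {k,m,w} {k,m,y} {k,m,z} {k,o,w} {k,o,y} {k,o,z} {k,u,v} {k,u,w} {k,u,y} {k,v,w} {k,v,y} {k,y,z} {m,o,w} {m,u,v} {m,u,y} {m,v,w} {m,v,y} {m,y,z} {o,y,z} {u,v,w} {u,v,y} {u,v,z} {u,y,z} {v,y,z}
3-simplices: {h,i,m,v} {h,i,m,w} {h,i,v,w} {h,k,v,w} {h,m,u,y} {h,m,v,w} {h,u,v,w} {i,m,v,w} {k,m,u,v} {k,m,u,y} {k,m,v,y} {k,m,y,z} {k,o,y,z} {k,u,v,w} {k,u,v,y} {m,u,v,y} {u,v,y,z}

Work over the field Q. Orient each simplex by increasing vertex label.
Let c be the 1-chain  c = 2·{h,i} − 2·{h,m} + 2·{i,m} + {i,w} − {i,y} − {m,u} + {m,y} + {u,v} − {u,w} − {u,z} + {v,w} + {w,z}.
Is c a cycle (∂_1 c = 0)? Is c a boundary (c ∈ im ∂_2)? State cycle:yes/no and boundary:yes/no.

cycle:yes boundary:yes

n_0=10 n_1=42 n_2=52 n_3=17  [Q]
∂1: piv[hi,hk,hm,hu,hv,hw,hy,hz,io] rk=9  ker:ik,im,iv,iw,iy,iz,km,ko,ku,kv,kw,ky,kz,mo,mu,mv,mw,my,mz,ov,ow,oy,oz,uv,uw,uy,uz,vw,vy,vz,wy,wz,yz
∂2: piv[him,hiv,hiw,hiy,hkm,hkv,hkw,hmu,hmv,hmw,hmy,huv,huw,huy,huz,hvw,hvz,hwz,ioy,ioz,iyz,kmo,kmu,kmy,kmz,kow,koy,koz,kvy,uyz] rk=30  ker:imv,imw,imy,ivw,kmv,kmw,kuv,kuw,kuy,kvw,kyz,mow,muv,muy,mvw,mvy,myz,oyz,uvw,uvy,uvz,vyz
∂3: piv[himv,himw,hivw,hkvw,hmuy,hmvw,huvw,kmuv,kmuy,kmvy,kmyz,koyz,kuvw,kuvy,uvyz] rk=15  ker:imvw,muvy
∂1c = 0
c vs im∂2: reduces to 0 ⇒ boundary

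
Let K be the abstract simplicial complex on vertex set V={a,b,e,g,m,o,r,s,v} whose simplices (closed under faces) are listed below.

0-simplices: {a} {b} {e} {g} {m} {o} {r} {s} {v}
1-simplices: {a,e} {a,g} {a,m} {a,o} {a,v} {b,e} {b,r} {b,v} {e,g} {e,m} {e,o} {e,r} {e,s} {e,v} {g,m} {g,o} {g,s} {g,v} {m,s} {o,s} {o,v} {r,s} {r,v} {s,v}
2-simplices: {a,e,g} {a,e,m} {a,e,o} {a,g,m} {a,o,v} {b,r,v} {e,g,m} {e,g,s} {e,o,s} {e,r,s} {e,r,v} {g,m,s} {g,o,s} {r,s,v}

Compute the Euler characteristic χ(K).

n_0=9 n_1=24 n_2=14
χ=+9−24+14=-1

χ(K)=-1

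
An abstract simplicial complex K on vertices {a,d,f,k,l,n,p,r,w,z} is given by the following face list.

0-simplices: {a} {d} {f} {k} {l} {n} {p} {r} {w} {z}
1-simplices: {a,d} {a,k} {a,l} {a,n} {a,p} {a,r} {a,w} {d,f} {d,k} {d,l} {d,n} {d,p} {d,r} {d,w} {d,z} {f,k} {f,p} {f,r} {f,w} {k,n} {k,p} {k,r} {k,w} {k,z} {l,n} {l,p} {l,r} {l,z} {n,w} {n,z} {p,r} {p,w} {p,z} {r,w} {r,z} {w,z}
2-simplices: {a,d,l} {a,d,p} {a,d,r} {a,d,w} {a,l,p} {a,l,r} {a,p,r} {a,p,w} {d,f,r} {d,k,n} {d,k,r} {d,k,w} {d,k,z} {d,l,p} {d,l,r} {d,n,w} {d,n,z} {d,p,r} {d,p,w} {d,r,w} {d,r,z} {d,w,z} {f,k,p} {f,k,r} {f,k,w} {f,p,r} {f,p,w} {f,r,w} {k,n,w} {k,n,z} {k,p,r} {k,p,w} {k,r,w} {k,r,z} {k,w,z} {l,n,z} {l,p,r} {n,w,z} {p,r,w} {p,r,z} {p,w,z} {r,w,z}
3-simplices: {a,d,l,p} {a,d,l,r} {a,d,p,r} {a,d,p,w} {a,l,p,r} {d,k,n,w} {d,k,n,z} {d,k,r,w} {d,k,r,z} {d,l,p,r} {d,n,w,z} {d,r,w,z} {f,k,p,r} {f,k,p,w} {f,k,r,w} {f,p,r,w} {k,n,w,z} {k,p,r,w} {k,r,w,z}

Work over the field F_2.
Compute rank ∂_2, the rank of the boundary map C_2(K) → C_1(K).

rank∂_2=24

n_0=10 n_1=36 n_2=42 n_3=19  [Z2]
∂1: piv[ad,ak,al,an,ap,ar,aw,df,dz] rk=9  ker:dk,dl,dn,dp,dr,dw,fk,fp,fr,fw,kn,kp,kr,kw,kz,ln,lp,lr,lz,nw,nz,pr,pw,pz,rw,rz,wz
∂2: piv[adl,adp,adr,adw,alp,alr,apr,apw,dfr,dkn,dkr,dkw,dkz,dnw,dnz,drw,drz,dwz,fkp,fkr,fkw,fpr,lnz,prz] rk=24  ker:dlp,dlr,dpr,dpw,fpw,frw,knw,knz,kpr,kpw,krw,krz,kwz,lpr,nwz,prw,pwz,rwz
∂3: piv[adlp,adlr,adpr,adpw,alpr,dknw,dknz,dkrw,dkrz,dnwz,drwz,fkpr,fkpw,fkrw,fprw,knwz] rk=16  ker:dlpr,kprw,krwz
rk∂_2=24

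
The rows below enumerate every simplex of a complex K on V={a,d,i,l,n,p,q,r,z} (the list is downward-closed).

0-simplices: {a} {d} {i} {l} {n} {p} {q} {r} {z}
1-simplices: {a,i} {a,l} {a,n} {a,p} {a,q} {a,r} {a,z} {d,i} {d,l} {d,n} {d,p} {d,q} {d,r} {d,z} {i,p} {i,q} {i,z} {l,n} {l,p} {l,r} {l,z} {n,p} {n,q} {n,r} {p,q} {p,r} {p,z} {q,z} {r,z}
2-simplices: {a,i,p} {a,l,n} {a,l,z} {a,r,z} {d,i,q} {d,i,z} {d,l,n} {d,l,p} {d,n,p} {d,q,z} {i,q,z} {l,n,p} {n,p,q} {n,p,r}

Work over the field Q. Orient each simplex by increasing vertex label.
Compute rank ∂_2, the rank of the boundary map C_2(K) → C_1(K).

rank∂_2=12

n_0=9 n_1=29 n_2=14  [Q]
∂1: piv[ai,al,an,ap,aq,ar,az,di] rk=8  ker:dl,dn,dp,dq,dr,dz,ip,iq,iz,ln,lp,lr,lz,np,nq,nr,pq,pr,pz,qz,rz
∂2: piv[aip,aln,alz,arz,diq,diz,dln,dlp,dnp,dqz,npq,npr] rk=12  ker:iqz,lnp
rk∂_2=12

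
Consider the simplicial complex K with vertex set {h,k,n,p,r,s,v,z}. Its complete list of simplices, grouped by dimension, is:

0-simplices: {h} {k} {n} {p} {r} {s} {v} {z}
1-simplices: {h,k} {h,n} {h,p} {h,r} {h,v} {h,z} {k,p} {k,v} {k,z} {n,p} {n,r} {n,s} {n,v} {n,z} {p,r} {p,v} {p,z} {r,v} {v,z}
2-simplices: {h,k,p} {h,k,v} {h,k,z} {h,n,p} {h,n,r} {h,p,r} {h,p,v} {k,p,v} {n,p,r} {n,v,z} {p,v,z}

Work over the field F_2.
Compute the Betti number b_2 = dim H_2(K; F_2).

n_0=8 n_1=19 n_2=11  [Z2]
∂1: piv[hk,hn,hp,hr,hv,hz,ns] rk=7  ker:kp,kv,kz,np,nr,nv,nz,pr,pv,pz,rv,vz
∂2: piv[hkp,hkv,hkz,hnp,hnr,hpr,hpv,nvz,pvz] rk=9  ker:kpv,npr
b_2=(11−9)−0=2

b_2=2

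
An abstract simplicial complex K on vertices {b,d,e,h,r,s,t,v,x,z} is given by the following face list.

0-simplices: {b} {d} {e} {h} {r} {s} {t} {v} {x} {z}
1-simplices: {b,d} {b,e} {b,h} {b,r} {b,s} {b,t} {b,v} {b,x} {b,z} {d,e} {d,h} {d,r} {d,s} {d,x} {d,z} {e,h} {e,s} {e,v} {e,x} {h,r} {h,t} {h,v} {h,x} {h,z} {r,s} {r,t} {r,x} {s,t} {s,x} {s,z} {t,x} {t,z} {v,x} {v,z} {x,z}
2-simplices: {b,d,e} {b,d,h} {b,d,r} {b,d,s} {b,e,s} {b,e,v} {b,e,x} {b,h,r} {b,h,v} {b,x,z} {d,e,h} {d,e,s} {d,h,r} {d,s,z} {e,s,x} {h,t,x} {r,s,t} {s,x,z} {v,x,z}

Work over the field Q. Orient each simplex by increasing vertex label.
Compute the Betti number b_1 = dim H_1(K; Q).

n_0=10 n_1=35 n_2=19  [Q]
∂1: piv[bd,be,bh,br,bs,bt,bv,bx,bz] rk=9  ker:de,dh,dr,ds,dx,dz,eh,es,ev,ex,hr,ht,hv,hx,hz,rs,rt,rx,st,sx,sz,tx,tz,vx,vz,xz
∂2: piv[bde,bdh,bdr,bds,bes,bev,bex,bhr,bhv,bxz,deh,dsz,esx,htx,rst,sxz,vxz] rk=17  ker:des,dhr
b_1=(35−9)−17=9

b_1=9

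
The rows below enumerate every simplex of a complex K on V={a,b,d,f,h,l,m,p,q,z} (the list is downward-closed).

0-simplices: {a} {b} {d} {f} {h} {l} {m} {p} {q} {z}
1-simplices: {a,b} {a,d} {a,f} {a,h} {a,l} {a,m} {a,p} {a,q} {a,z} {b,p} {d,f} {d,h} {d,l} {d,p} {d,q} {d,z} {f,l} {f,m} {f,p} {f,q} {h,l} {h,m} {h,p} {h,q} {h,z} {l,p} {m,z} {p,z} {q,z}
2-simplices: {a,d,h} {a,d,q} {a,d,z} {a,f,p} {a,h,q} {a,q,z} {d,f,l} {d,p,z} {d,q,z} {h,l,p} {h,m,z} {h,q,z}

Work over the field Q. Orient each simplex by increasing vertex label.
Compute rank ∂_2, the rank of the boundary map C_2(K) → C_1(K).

n_0=10 n_1=29 n_2=12  [Q]
∂1: piv[ab,ad,af,ah,al,am,ap,aq,az] rk=9  ker:bp,df,dh,dl,dp,dq,dz,fl,fm,fp,fq,hl,hm,hp,hq,hz,lp,mz,pz,qz
∂2: piv[adh,adq,adz,afp,ahq,aqz,dfl,dpz,hlp,hmz,hqz] rk=11  ker:dqz
rk∂_2=11

rank∂_2=11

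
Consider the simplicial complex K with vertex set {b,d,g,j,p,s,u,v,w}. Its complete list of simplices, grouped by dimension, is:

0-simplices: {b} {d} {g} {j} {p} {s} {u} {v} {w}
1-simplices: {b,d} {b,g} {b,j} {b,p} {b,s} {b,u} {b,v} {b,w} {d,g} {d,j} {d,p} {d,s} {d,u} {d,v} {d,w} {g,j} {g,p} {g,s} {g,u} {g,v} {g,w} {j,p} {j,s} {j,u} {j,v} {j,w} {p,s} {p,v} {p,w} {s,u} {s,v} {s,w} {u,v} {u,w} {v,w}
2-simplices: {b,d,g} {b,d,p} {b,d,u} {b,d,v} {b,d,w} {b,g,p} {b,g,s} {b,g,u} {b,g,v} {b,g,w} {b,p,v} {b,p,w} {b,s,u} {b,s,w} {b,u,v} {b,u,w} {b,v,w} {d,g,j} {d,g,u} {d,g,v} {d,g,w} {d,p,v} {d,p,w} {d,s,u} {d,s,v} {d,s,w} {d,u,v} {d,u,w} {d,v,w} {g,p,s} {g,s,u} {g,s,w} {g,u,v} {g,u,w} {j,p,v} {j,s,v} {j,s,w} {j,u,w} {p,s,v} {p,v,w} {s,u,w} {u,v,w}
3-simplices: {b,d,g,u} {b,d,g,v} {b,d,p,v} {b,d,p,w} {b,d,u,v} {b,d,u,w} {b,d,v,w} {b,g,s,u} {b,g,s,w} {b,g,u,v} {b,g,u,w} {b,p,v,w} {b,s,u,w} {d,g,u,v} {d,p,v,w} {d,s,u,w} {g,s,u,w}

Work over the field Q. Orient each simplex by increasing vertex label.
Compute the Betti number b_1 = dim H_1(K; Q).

b_1=2

n_0=9 n_1=35 n_2=42 n_3=17  [Q]
∂1: piv[bd,bg,bj,bp,bs,bu,bv,bw] rk=8  ker:dg,dj,dp,ds,du,dv,dw,gj,gp,gs,gu,gv,gw,jp,js,ju,jv,jw,ps,pv,pw,su,sv,sw,uv,uw,vw
∂2: piv[bdg,bdp,bdu,bdv,bdw,bgp,bgs,bgu,bgv,bgw,bpv,bpw,bsu,bsw,buv,buw,bvw,dgj,dsu,dsv,gps,jpv,jsv,jsw,juw] rk=25  ker:dgu,dgv,dgw,dpv,dpw,dsw,duv,duw,dvw,gsu,gsw,guv,guw,psv,pvw,suw,uvw
∂3: piv[bdgu,bdgv,bdpv,bdpw,bduv,bduw,bdvw,bgsu,bgsw,bguv,bguw,bpvw,bsuw,dsuw] rk=14  ker:dguv,dpvw,gsuw
b_1=(35−8)−25=2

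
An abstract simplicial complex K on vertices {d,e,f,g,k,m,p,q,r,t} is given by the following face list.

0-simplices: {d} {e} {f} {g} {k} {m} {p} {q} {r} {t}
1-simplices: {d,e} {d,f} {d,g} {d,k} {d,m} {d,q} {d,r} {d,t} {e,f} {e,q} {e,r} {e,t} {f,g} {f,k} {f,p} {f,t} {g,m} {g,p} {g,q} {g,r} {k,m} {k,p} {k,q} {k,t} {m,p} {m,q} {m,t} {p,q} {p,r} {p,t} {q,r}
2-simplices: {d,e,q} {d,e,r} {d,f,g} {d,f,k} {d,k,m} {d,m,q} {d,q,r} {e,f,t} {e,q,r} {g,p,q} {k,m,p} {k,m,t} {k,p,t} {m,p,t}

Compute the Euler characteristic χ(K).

n_0=10 n_1=31 n_2=14
χ=+10−31+14=-7

χ(K)=-7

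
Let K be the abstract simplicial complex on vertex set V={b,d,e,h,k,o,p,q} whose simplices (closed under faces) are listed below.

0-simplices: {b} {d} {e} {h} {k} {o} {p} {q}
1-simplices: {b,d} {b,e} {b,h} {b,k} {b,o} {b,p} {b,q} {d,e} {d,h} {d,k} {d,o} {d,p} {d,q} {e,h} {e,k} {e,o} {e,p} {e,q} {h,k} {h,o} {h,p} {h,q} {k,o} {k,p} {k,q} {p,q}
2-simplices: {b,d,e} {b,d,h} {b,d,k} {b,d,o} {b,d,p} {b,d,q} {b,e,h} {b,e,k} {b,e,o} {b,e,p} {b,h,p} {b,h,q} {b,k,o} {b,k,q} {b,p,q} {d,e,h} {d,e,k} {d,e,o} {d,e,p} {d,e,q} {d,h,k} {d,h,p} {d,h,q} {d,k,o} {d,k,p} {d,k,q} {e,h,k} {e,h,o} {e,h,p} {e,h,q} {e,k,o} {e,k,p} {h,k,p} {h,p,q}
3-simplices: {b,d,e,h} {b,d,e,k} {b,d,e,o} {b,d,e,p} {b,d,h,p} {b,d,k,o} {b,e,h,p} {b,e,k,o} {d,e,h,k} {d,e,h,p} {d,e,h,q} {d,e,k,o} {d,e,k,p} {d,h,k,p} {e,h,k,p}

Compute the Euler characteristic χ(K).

χ(K)=1

n_0=8 n_1=26 n_2=34 n_3=15
χ=+8−26+34−15=1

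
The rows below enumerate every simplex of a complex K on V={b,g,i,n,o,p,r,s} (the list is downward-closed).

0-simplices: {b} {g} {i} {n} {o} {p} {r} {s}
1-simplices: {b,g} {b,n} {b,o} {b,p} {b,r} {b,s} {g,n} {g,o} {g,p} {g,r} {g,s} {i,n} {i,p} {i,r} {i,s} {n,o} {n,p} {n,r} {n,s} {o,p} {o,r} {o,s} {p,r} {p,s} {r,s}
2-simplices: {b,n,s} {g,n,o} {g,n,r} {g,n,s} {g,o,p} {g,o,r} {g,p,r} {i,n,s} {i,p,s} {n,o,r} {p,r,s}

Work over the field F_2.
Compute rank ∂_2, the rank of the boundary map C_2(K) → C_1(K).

n_0=8 n_1=25 n_2=11  [Z2]
∂1: piv[bg,bn,bo,bp,br,bs,in] rk=7  ker:gn,go,gp,gr,gs,ip,ir,is,no,np,nr,ns,op,or,os,pr,ps,rs
∂2: piv[bns,gno,gnr,gns,gop,gor,gpr,ins,ips,prs] rk=10  ker:nor
rk∂_2=10

rank∂_2=10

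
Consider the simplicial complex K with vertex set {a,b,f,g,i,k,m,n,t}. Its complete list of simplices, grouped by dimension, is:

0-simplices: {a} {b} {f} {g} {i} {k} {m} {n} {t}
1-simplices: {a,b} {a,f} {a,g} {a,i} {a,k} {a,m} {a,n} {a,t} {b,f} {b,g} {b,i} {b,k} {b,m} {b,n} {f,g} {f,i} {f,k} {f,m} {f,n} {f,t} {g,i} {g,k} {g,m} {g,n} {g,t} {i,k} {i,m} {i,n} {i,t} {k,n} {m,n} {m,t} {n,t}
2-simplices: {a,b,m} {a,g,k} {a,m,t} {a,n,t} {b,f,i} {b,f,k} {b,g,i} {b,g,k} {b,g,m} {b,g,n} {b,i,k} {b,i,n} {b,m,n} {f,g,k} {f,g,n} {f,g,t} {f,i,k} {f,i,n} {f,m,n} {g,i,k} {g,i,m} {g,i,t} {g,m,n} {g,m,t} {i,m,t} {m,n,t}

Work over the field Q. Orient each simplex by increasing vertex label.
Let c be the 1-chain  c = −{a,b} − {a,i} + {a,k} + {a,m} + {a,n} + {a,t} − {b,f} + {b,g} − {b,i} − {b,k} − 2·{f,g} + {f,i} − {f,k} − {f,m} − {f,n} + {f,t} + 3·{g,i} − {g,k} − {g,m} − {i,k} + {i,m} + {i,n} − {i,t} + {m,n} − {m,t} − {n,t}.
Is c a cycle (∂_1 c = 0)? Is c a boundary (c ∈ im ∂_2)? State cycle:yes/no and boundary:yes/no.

n_0=9 n_1=33 n_2=26  [Q]
∂1: piv[ab,af,ag,ai,ak,am,an,at] rk=8  ker:bf,bg,bi,bk,bm,bn,fg,fi,fk,fm,fn,ft,gi,gk,gm,gn,gt,ik,im,in,it,kn,mn,mt,nt
∂2: piv[abm,agk,amt,ant,bfi,bfk,bgi,bgk,bgm,bgn,bik,bin,bmn,fgk,fgn,fgt,fmn,gim,git,gmt,mnt] rk=21  ker:fik,fin,gik,gmn,imt
∂1c = −2·{a} + {b} + 2·{f} − 2·{g} + 2·{i} − 3·{k} + 3·{n} − {t}

cycle:no boundary:no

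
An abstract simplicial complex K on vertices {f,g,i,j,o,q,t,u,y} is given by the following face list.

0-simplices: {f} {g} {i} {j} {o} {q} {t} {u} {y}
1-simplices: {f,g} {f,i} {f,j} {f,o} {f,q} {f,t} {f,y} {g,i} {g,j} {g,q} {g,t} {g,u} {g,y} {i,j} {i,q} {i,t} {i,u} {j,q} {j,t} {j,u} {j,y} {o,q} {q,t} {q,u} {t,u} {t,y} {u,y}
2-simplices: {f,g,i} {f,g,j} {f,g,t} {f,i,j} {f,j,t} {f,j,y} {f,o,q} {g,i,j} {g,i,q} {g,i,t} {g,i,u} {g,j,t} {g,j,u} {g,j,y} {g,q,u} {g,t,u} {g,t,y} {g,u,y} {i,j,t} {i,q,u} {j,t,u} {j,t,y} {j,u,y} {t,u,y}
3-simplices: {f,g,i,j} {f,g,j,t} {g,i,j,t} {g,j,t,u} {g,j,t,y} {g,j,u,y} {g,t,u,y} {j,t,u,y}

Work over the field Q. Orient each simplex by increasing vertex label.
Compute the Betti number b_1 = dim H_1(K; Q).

n_0=9 n_1=27 n_2=24 n_3=8  [Q]
∂1: piv[fg,fi,fj,fo,fq,ft,fy,gu] rk=8  ker:gi,gj,gq,gt,gy,ij,iq,it,iu,jq,jt,ju,jy,oq,qt,qu,tu,ty,uy
∂2: piv[fgi,fgj,fgt,fij,fjt,fjy,foq,giq,git,giu,gju,gjy,gqu,gtu,gty,guy] rk=16  ker:gij,gjt,ijt,iqu,jtu,jty,juy,tuy
∂3: piv[fgij,fgjt,gijt,gjtu,gjty,gjuy,gtuy] rk=7  ker:jtuy
b_1=(27−8)−16=3

b_1=3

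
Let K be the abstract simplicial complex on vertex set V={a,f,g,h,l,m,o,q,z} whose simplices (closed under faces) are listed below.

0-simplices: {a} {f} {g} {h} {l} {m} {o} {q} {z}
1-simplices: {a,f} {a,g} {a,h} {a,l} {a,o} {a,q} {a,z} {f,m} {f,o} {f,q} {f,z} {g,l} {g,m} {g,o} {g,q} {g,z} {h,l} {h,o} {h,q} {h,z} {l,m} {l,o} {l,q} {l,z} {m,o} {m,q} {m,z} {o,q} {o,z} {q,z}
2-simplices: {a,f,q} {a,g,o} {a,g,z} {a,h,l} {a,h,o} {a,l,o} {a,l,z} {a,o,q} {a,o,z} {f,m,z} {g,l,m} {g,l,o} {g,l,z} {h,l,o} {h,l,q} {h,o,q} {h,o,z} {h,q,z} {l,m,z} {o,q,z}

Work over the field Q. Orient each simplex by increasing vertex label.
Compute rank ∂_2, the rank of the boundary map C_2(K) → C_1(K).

n_0=9 n_1=30 n_2=20  [Q]
∂1: piv[af,ag,ah,al,ao,aq,az,fm] rk=8  ker:fo,fq,fz,gl,gm,go,gq,gz,hl,ho,hq,hz,lm,lo,lq,lz,mo,mq,mz,oq,oz,qz
∂2: piv[afq,ago,agz,ahl,aho,alo,alz,aoq,aoz,fmz,glm,glo,hlq,hoq,hoz,hqz,lmz] rk=17  ker:glz,hlo,oqz
rk∂_2=17

rank∂_2=17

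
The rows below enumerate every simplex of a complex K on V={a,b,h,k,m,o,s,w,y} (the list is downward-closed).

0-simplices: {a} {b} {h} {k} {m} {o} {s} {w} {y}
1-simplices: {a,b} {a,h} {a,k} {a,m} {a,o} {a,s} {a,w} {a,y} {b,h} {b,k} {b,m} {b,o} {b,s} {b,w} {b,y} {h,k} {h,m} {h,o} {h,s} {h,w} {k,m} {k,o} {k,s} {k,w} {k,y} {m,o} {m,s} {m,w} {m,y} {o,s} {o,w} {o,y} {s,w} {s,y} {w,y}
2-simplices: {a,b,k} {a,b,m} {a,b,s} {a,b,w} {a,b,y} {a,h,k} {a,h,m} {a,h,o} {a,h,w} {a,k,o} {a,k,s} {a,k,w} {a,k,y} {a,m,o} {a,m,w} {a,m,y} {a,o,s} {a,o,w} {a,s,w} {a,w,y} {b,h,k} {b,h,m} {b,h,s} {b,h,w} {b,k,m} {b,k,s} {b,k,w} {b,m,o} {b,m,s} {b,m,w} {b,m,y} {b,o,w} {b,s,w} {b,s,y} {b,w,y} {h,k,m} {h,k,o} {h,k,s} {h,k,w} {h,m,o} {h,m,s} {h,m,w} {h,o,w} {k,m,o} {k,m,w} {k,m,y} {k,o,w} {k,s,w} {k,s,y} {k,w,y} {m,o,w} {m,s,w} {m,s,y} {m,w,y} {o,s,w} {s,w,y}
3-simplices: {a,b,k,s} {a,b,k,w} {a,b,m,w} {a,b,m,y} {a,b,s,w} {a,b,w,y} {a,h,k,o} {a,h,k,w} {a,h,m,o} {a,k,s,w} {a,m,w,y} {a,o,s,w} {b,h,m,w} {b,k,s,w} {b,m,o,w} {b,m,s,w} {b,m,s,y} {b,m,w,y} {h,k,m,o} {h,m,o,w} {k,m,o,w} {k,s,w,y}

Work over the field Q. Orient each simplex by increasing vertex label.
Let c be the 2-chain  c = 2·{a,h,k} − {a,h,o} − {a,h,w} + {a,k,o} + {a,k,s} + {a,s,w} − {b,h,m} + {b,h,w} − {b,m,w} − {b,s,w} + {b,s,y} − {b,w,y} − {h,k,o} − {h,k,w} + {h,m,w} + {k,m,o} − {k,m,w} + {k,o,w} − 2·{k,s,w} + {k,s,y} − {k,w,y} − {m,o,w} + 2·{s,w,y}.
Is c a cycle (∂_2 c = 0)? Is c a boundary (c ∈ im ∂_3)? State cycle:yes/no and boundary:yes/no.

n_0=9 n_1=35 n_2=56 n_3=22  [Q]
∂1: piv[ab,ah,ak,am,ao,as,aw,ay] rk=8  ker:bh,bk,bm,bo,bs,bw,by,hk,hm,ho,hs,hw,km,ko,ks,kw,ky,mo,ms,mw,my,os,ow,oy,sw,sy,wy
∂2: piv[abk,abm,abs,abw,aby,ahk,ahm,aho,ahw,ako,aks,akw,aky,amo,amw,amy,aos,aow,asw,awy,bhk,bhs,bkm,bmo,bms,bsy] rk=26  ker:bhm,bhw,bks,bkw,bmw,bmy,bow,bsw,bwy,hkm,hko,hks,hkw,hmo,hms,hmw,how,kmo,kmw,kmy,kow,ksw,ksy,kwy,mow,msw,msy,mwy,osw,swy
∂3: piv[abks,abkw,abmw,abmy,absw,abwy,ahko,ahkw,ahmo,aksw,amwy,aosw,bhmw,bmow,bmsw,bmsy,hkmo,hmow,kmow,kswy] rk=20  ker:bksw,bmwy
∂2c = 0
c vs im∂3: residual ≠ 0 ⇒ not boundary

cycle:yes boundary:no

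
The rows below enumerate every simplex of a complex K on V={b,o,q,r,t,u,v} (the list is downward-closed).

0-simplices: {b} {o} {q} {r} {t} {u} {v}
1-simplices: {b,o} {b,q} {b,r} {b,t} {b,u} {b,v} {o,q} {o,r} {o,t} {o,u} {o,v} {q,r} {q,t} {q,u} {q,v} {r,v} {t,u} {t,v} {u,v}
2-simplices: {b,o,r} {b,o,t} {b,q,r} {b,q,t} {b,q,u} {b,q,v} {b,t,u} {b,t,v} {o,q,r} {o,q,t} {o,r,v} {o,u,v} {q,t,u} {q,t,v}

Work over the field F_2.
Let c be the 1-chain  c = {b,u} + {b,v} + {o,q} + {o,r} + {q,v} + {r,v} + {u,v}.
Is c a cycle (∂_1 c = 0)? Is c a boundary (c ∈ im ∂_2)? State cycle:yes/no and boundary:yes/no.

cycle:yes boundary:no

n_0=7 n_1=19 n_2=14  [Z2]
∂1: piv[bo,bq,br,bt,bu,bv] rk=6  ker:oq,or,ot,ou,ov,qr,qt,qu,qv,rv,tu,tv,uv
∂2: piv[bor,bot,bqr,bqt,bqu,bqv,btu,btv,oqr,orv,ouv] rk=11  ker:oqt,qtu,qtv
∂1c = 0
c vs im∂2: residual ≠ 0 ⇒ not boundary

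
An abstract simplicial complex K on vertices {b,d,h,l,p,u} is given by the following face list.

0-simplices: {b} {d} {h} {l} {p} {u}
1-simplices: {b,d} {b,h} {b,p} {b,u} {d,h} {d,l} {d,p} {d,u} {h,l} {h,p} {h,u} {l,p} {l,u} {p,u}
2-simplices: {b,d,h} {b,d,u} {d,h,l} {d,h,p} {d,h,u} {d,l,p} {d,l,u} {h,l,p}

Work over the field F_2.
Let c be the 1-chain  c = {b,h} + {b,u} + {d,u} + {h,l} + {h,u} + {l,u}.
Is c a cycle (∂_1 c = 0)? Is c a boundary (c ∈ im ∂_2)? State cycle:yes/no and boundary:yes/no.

n_0=6 n_1=14 n_2=8  [Z2]
∂1: piv[bd,bh,bp,bu,dl] rk=5  ker:dh,dp,du,hl,hp,hu,lp,lu,pu
∂2: piv[bdh,bdu,dhl,dhp,dhu,dlp,dlu] rk=7  ker:hlp
∂1c = {d} + {h}

cycle:no boundary:no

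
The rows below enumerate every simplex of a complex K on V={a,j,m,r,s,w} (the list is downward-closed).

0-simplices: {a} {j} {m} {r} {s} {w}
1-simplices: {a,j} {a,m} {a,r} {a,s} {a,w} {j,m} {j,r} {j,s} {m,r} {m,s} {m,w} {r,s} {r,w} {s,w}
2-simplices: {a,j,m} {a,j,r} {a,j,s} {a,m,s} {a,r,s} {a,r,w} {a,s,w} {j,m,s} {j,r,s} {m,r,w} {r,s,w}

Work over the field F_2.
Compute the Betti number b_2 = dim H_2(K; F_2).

n_0=6 n_1=14 n_2=11  [Z2]
∂1: piv[aj,am,ar,as,aw] rk=5  ker:jm,jr,js,mr,ms,mw,rs,rw,sw
∂2: piv[ajm,ajr,ajs,ams,ars,arw,asw,mrw] rk=8  ker:jms,jrs,rsw
b_2=(11−8)−0=3

b_2=3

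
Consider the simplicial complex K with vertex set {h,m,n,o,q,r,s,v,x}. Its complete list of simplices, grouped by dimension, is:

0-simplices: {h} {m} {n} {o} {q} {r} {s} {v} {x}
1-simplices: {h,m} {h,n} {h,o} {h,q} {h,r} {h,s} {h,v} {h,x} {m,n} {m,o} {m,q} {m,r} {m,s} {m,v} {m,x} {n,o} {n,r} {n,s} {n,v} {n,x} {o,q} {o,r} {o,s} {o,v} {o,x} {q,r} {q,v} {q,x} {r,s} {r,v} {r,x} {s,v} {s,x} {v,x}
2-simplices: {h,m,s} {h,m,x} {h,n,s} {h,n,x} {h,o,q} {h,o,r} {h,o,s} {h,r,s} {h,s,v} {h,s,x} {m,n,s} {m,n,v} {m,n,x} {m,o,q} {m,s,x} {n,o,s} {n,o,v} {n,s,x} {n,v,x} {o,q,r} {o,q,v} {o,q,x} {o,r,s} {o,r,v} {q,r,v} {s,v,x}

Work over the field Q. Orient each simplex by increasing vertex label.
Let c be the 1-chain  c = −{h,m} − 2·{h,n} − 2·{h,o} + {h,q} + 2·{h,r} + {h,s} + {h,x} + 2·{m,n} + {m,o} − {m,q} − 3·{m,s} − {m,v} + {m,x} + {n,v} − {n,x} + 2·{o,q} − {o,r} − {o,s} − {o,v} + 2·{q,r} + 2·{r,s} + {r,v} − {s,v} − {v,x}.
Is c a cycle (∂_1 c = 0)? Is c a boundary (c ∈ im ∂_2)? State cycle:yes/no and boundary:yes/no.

cycle:yes boundary:yes

n_0=9 n_1=34 n_2=26  [Q]
∂1: piv[hm,hn,ho,hq,hr,hs,hv,hx] rk=8  ker:mn,mo,mq,mr,ms,mv,mx,no,nr,ns,nv,nx,oq,or,os,ov,ox,qr,qv,qx,rs,rv,rx,sv,sx,vx
∂2: piv[hms,hmx,hns,hnx,hoq,hor,hos,hrs,hsv,hsx,mns,mnv,moq,nos,nov,nvx,oqr,oqv,oqx,orv,svx] rk=21  ker:mnx,msx,nsx,ors,qrv
∂1c = 0
c vs im∂2: reduces to 0 ⇒ boundary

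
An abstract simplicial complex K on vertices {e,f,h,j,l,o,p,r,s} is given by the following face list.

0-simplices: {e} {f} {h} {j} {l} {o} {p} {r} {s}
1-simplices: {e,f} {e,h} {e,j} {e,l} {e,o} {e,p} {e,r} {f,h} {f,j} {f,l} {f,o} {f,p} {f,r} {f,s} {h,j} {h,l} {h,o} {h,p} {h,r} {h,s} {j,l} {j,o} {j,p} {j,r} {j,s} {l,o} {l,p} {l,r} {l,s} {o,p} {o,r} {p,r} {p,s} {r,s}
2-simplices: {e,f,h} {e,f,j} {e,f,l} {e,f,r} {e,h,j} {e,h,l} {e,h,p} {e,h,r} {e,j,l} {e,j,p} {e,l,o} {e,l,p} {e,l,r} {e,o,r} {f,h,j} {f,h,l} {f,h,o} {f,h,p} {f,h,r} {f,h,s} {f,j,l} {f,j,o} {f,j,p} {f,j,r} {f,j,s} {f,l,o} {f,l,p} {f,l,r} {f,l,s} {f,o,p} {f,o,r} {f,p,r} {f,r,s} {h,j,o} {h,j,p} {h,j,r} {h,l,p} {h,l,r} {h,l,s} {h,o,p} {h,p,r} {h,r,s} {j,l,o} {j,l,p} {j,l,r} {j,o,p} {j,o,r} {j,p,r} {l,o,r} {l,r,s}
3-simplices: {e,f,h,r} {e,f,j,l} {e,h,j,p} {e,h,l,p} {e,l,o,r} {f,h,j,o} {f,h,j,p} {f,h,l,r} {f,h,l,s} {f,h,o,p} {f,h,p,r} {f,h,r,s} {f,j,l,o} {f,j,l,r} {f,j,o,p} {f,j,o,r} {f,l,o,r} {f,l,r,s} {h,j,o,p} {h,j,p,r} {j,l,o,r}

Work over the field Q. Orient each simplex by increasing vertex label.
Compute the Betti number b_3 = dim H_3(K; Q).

b_3=2

n_0=9 n_1=34 n_2=50 n_3=21  [Q]
∂1: piv[ef,eh,ej,el,eo,ep,er,fs] rk=8  ker:fh,fj,fl,fo,fp,fr,hj,hl,ho,hp,hr,hs,jl,jo,jp,jr,js,lo,lp,lr,ls,op,or,pr,ps,rs
∂2: piv[efh,efj,efl,efr,ehj,ehl,ehp,ehr,ejl,ejp,elo,elp,elr,eor,fho,fhp,fhs,fjo,fjr,fjs,flo,fls,fop,fpr,frs] rk=25  ker:fhj,fhl,fhr,fjl,fjp,flp,flr,for,hjo,hjp,hjr,hlp,hlr,hls,hop,hpr,hrs,jlo,jlp,jlr,jop,jor,jpr,lor,lrs
∂3: piv[efhr,efjl,ehjp,ehlp,elor,fhjo,fhjp,fhlr,fhls,fhop,fhpr,fhrs,fjlo,fjlr,fjop,fjor,flor,flrs,hjpr] rk=19  ker:hjop,jlor
b_3=(21−19)−0=2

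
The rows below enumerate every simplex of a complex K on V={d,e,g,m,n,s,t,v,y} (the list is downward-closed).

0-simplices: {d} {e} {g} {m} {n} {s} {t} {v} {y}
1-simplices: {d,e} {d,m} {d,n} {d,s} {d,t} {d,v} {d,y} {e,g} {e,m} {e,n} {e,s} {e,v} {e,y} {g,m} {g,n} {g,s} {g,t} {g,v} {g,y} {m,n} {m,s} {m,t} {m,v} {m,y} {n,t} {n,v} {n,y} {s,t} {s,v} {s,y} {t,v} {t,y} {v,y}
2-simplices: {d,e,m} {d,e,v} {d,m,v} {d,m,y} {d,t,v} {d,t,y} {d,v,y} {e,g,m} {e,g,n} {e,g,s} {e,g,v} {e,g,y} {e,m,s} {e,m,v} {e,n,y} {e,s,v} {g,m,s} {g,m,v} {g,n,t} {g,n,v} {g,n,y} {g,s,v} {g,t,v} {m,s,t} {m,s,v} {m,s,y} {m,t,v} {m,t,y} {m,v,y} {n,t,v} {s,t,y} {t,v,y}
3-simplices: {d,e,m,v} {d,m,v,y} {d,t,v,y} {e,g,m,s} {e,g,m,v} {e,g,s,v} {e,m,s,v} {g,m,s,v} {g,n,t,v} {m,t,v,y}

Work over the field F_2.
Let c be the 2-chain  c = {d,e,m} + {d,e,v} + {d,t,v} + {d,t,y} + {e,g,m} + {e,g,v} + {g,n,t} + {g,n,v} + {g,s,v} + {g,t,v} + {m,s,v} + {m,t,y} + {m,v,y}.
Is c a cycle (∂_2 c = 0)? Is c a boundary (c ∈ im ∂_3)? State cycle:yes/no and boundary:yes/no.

n_0=9 n_1=33 n_2=32 n_3=10  [Z2]
∂1: piv[de,dm,dn,ds,dt,dv,dy,eg] rk=8  ker:em,en,es,ev,ey,gm,gn,gs,gt,gv,gy,mn,ms,mt,mv,my,nt,nv,ny,st,sv,sy,tv,ty,vy
∂2: piv[dem,dev,dmv,dmy,dtv,dty,dvy,egm,egn,egs,egv,egy,ems,eny,esv,gnt,gnv,gtv,mst,msy,mtv] rk=21  ker:emv,gms,gmv,gny,gsv,msv,mty,mvy,ntv,sty,tvy
∂3: piv[demv,dmvy,dtvy,egms,egmv,egsv,emsv,gntv,mtvy] rk=9  ker:gmsv
∂2c = {d,m} + {d,y} + {g,m} + {g,s} + {m,s} + {m,t} + {n,t} + {n,v} + {v,y}

cycle:no boundary:no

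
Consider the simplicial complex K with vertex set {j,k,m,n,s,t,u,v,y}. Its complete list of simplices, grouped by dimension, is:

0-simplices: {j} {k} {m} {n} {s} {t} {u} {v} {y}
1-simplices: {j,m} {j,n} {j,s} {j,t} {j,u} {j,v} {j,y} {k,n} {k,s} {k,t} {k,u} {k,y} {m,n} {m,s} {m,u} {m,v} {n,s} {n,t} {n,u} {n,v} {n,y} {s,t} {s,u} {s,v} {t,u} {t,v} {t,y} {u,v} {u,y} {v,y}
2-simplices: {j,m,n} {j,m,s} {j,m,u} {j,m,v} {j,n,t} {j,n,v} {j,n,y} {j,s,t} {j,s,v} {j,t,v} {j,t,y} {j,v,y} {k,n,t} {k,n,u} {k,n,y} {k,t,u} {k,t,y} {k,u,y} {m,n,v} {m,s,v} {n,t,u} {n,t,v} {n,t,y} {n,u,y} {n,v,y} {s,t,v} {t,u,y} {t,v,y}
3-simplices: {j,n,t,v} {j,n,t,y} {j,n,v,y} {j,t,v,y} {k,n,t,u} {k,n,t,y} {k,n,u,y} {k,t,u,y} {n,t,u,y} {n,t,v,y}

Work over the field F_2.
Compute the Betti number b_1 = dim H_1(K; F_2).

b_1=5

n_0=9 n_1=30 n_2=28 n_3=10  [Z2]
∂1: piv[jm,jn,js,jt,ju,jv,jy,kn] rk=8  ker:ks,kt,ku,ky,mn,ms,mu,mv,ns,nt,nu,nv,ny,st,su,sv,tu,tv,ty,uv,uy,vy
∂2: piv[jmn,jms,jmu,jmv,jnt,jnv,jny,jst,jsv,jtv,jty,jvy,knt,knu,kny,ktu,kuy] rk=17  ker:kty,mnv,msv,ntu,ntv,nty,nuy,nvy,stv,tuy,tvy
∂3: piv[jntv,jnty,jnvy,jtvy,kntu,knty,knuy,ktuy] rk=8  ker:ntuy,ntvy
b_1=(30−8)−17=5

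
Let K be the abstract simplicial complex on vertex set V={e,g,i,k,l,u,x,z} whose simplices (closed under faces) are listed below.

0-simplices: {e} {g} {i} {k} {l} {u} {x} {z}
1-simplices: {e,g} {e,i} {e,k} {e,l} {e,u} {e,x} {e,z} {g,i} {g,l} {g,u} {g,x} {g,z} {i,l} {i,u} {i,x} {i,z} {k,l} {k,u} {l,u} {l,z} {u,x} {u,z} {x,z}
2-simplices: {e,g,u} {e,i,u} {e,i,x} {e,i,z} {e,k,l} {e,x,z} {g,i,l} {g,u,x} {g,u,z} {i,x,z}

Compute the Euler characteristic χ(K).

χ(K)=-5

n_0=8 n_1=23 n_2=10
χ=+8−23+10=-5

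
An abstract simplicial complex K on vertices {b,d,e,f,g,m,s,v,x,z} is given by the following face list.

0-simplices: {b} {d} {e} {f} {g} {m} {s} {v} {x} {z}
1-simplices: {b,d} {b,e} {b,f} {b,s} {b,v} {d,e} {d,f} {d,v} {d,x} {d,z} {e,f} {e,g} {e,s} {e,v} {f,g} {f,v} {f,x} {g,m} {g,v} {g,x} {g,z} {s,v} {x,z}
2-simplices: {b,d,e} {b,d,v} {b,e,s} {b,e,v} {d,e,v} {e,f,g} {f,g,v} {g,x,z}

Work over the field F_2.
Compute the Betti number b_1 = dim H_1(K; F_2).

n_0=10 n_1=23 n_2=8  [Z2]
∂1: piv[bd,be,bf,bs,bv,dx,dz,eg,gm] rk=9  ker:de,df,dv,ef,es,ev,fg,fv,fx,gv,gx,gz,sv,xz
∂2: piv[bde,bdv,bes,bev,efg,fgv,gxz] rk=7  ker:dev
b_1=(23−9)−7=7

b_1=7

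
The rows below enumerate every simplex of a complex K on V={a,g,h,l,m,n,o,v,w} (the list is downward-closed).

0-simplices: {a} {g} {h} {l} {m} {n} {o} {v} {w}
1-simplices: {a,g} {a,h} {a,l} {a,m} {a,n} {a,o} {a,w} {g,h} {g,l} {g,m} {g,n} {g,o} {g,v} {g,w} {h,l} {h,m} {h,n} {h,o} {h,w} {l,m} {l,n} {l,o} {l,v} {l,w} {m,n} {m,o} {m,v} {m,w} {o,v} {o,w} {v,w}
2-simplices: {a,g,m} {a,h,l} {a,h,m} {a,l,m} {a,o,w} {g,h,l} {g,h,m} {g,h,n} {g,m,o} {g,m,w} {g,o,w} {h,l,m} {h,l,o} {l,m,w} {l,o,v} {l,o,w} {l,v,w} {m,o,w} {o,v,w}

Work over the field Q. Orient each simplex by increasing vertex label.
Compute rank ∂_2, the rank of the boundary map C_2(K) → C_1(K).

n_0=9 n_1=31 n_2=19  [Q]
∂1: piv[ag,ah,al,am,an,ao,aw,gv] rk=8  ker:gh,gl,gm,gn,go,gw,hl,hm,hn,ho,hw,lm,ln,lo,lv,lw,mn,mo,mv,mw,ov,ow,vw
∂2: piv[agm,ahl,ahm,alm,aow,ghl,ghm,ghn,gmo,gmw,gow,hlo,lmw,lov,low,lvw] rk=16  ker:hlm,mow,ovw
rk∂_2=16

rank∂_2=16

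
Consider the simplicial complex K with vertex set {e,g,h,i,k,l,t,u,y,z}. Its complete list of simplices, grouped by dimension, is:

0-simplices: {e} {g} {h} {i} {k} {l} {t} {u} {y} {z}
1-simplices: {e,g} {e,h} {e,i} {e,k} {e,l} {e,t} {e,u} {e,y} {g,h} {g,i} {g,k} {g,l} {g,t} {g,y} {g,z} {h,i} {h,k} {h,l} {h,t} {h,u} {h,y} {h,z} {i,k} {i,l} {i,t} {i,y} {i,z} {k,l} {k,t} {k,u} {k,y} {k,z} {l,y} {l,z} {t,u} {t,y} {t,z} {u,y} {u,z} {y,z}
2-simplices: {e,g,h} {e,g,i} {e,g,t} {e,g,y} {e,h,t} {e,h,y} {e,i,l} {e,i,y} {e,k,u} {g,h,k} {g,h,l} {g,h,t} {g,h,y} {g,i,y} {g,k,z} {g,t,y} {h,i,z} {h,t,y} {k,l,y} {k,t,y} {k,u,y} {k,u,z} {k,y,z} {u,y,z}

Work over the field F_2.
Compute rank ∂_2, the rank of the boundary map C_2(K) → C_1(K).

n_0=10 n_1=40 n_2=24  [Z2]
∂1: piv[eg,eh,ei,ek,el,et,eu,ey,gz] rk=9  ker:gh,gi,gk,gl,gt,gy,hi,hk,hl,ht,hu,hy,hz,ik,il,it,iy,iz,kl,kt,ku,ky,kz,ly,lz,tu,ty,tz,uy,uz,yz
∂2: piv[egh,egi,egt,egy,eht,ehy,eil,eiy,eku,ghk,ghl,gkz,gty,hiz,kly,kty,kuy,kuz,kyz] rk=19  ker:ght,ghy,giy,hty,uyz
rk∂_2=19

rank∂_2=19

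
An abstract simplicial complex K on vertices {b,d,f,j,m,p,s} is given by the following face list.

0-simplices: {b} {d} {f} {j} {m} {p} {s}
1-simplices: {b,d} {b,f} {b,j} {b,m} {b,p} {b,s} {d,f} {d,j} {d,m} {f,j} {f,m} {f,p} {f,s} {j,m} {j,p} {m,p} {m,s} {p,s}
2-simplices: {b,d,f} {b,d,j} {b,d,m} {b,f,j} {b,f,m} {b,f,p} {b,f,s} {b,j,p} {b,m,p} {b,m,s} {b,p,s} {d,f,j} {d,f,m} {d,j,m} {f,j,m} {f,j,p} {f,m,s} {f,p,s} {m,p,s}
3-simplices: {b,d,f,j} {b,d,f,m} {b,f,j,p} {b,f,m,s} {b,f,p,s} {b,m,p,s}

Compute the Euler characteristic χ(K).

χ(K)=2

n_0=7 n_1=18 n_2=19 n_3=6
χ=+7−18+19−6=2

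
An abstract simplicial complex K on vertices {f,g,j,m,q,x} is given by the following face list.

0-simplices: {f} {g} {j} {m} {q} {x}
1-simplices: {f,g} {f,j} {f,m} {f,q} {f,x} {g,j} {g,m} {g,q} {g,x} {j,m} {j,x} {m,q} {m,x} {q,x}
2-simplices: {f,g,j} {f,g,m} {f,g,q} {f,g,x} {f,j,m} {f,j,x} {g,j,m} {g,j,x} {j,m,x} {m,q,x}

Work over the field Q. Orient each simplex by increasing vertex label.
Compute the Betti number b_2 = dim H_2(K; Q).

n_0=6 n_1=14 n_2=10  [Q]
∂1: piv[fg,fj,fm,fq,fx] rk=5  ker:gj,gm,gq,gx,jm,jx,mq,mx,qx
∂2: piv[fgj,fgm,fgq,fgx,fjm,fjx,jmx,mqx] rk=8  ker:gjm,gjx
b_2=(10−8)−0=2

b_2=2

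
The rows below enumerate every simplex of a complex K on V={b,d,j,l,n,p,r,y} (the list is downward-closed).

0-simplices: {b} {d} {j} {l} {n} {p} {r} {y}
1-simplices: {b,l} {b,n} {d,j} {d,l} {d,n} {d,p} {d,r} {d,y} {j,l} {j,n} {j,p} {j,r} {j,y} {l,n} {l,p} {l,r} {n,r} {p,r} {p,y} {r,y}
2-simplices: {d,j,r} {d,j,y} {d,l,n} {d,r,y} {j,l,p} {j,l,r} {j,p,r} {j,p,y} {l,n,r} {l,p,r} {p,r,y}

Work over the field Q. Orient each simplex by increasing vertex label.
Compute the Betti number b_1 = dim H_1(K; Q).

n_0=8 n_1=20 n_2=11  [Q]
∂1: piv[bl,bn,dj,dl,dp,dr,dy] rk=7  ker:dn,jl,jn,jp,jr,jy,ln,lp,lr,nr,pr,py,ry
∂2: piv[djr,djy,dln,dry,jlp,jlr,jpr,jpy,lnr] rk=9  ker:lpr,pry
b_1=(20−7)−9=4

b_1=4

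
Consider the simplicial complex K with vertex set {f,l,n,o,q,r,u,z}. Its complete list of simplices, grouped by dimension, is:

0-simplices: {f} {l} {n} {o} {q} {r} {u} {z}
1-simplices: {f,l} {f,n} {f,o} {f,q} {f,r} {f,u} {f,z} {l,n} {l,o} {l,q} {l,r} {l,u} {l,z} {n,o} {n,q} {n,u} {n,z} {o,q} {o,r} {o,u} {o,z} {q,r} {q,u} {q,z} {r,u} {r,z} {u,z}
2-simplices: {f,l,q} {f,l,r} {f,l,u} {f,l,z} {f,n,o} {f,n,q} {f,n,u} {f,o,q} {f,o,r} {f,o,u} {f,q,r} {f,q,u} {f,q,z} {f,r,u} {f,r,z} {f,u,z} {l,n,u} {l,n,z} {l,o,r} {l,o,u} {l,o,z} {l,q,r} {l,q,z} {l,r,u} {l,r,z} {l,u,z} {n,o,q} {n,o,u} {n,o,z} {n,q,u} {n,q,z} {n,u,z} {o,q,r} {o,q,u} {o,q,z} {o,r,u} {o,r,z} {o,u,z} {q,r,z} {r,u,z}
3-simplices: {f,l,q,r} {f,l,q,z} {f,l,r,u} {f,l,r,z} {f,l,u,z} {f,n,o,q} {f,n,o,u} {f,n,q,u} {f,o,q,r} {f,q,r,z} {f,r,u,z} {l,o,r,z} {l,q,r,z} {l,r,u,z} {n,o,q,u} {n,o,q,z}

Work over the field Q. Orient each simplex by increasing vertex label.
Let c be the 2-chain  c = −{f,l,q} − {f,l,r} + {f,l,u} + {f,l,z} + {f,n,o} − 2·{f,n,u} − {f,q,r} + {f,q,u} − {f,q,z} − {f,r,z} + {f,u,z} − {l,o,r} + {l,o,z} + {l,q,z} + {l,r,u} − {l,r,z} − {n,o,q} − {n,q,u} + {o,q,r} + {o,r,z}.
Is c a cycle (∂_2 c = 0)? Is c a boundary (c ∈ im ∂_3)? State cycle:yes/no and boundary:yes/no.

n_0=8 n_1=27 n_2=40 n_3=16  [Q]
∂1: piv[fl,fn,fo,fq,fr,fu,fz] rk=7  ker:ln,lo,lq,lr,lu,lz,no,nq,nu,nz,oq,or,ou,oz,qr,qu,qz,ru,rz,uz
∂2: piv[flq,flr,flu,flz,fno,fnq,fnu,foq,for,fou,fqr,fqu,fqz,fru,frz,fuz,lnu,lnz,lor,loz] rk=20  ker:lou,lqr,lqz,lru,lrz,luz,noq,nou,noz,nqu,nqz,nuz,oqr,oqu,oqz,oru,orz,ouz,qrz,ruz
∂3: piv[flqr,flqz,flru,flrz,fluz,fnoq,fnou,fnqu,foqr,fqrz,fruz,lorz,noqu,noqz] rk=14  ker:lqrz,lruz
∂2c = −{f,n} − {f,o} + {f,r} + {f,u} − {n,u} − {o,r} + {r,u} − {r,z} + {u,z}

cycle:no boundary:no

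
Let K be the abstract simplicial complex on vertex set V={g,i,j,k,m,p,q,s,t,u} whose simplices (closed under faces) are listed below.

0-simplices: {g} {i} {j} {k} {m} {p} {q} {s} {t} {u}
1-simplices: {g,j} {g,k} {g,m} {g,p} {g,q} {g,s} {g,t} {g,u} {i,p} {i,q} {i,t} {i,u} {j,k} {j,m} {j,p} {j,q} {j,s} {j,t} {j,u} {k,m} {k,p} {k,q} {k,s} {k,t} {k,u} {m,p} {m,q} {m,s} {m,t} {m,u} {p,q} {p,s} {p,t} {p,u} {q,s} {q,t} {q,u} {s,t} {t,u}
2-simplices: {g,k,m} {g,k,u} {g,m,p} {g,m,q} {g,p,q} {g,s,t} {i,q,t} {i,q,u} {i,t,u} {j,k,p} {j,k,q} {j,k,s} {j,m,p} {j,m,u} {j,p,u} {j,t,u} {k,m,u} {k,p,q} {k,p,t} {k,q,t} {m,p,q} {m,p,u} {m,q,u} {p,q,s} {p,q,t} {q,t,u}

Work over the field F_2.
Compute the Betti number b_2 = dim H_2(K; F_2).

n_0=10 n_1=39 n_2=26  [Z2]
∂1: piv[gj,gk,gm,gp,gq,gs,gt,gu,ip] rk=9  ker:iq,it,iu,jk,jm,jp,jq,js,jt,ju,km,kp,kq,ks,kt,ku,mp,mq,ms,mt,mu,pq,ps,pt,pu,qs,qt,qu,st,tu
∂2: piv[gkm,gku,gmp,gmq,gpq,gst,iqt,iqu,itu,jkp,jkq,jks,jmp,jmu,jpu,jtu,kmu,kpq,kpt,kqt,mqu,pqs] rk=22  ker:mpq,mpu,pqt,qtu
b_2=(26−22)−0=4

b_2=4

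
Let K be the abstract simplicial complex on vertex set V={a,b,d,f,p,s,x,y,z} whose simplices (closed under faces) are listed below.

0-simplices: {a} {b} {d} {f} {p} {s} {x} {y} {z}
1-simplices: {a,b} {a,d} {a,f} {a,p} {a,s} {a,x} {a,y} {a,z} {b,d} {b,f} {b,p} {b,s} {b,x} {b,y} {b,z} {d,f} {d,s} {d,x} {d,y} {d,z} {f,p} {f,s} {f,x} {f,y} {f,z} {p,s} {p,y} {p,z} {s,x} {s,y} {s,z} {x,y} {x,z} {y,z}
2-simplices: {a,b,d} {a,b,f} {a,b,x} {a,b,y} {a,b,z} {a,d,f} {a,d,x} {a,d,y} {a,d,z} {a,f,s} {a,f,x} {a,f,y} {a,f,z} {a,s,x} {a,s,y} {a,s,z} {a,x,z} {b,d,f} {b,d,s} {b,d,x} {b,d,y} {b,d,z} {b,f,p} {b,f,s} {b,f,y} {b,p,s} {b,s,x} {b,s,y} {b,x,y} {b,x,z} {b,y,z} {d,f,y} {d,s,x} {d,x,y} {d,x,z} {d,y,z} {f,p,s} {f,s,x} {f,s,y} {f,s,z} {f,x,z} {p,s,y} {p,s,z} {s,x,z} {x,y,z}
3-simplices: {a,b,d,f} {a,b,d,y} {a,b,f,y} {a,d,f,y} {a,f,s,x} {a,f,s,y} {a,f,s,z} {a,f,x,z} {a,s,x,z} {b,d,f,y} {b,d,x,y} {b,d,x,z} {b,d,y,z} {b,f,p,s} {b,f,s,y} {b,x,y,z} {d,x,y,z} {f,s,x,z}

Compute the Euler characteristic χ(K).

n_0=9 n_1=34 n_2=45 n_3=18
χ=+9−34+45−18=2

χ(K)=2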